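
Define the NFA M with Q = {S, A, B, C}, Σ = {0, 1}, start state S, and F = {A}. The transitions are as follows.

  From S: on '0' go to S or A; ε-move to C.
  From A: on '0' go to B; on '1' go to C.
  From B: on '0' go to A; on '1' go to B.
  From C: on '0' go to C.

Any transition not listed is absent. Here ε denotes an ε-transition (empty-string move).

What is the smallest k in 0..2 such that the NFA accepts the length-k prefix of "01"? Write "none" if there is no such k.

1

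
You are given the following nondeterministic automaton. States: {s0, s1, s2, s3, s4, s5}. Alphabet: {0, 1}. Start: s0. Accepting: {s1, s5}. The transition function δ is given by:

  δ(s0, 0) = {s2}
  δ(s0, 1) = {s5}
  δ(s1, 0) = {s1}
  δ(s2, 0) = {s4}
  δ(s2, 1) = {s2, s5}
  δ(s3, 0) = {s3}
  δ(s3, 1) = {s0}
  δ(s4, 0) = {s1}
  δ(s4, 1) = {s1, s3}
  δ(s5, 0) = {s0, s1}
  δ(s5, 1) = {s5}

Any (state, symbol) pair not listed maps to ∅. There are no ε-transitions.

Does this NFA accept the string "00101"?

No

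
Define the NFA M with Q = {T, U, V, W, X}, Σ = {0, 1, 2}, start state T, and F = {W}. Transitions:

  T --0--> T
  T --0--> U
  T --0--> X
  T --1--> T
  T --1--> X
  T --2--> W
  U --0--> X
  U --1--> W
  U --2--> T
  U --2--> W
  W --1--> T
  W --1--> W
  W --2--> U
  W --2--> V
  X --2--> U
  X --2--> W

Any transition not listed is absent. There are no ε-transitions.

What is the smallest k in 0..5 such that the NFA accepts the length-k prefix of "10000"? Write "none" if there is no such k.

none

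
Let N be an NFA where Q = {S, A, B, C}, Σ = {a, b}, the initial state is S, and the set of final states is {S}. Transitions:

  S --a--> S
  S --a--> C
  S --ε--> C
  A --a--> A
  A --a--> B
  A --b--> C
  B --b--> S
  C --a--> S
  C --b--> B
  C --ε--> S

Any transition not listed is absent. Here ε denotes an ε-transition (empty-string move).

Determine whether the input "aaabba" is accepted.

Start: ε-closure({S}) = {S, C}.
Read 'a': S→{S, C}, C→{S}; now {S, C}.
Read 'a': S→{S, C}, C→{S}; now {S, C}.
Read 'a': S→{S, C}, C→{S}; now {S, C}.
Read 'b': S→∅, C→{B}; now {B}.
Read 'b': B→{S}; union {S}; ε-closure = {S, C}.
Read 'a': S→{S, C}, C→{S}; now {S, C}.
The final set {S, C} contains the accepting state S.

Yes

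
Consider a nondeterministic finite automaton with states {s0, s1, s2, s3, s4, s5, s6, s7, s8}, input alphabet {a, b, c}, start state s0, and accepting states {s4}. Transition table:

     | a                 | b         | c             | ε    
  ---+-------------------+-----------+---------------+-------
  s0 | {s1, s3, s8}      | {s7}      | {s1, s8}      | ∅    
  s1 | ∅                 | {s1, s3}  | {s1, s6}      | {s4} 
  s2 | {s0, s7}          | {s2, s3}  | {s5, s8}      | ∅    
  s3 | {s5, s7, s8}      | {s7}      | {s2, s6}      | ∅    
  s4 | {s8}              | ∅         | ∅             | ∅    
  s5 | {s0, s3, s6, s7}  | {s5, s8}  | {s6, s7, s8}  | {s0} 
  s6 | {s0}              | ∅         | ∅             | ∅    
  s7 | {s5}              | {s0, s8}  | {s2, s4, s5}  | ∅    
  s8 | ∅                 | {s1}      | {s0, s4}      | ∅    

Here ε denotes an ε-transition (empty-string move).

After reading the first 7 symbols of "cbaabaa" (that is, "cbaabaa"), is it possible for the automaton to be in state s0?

Start in {s0}.
Read 'c': {s0} → {s1, s4, s8}.
Read 'b': {s1, s4, s8} → {s1, s3, s4}.
Read 'a': {s1, s3, s4} → {s0, s5, s7, s8}.
Read 'a': {s0, s5, s7, s8} → {s0, s1, s3, s4, s5, s6, s7, s8}.
Read 'b': {s0, s1, s3, s4, s5, s6, s7, s8} → {s0, s1, s3, s4, s5, s7, s8}.
Read 'a': {s0, s1, s3, s4, s5, s7, s8} → {s0, s1, s3, s4, s5, s6, s7, s8}.
Read 'a': {s0, s1, s3, s4, s5, s6, s7, s8} → {s0, s1, s3, s4, s5, s6, s7, s8}.
State s0 is in {s0, s1, s3, s4, s5, s6, s7, s8}.

Yes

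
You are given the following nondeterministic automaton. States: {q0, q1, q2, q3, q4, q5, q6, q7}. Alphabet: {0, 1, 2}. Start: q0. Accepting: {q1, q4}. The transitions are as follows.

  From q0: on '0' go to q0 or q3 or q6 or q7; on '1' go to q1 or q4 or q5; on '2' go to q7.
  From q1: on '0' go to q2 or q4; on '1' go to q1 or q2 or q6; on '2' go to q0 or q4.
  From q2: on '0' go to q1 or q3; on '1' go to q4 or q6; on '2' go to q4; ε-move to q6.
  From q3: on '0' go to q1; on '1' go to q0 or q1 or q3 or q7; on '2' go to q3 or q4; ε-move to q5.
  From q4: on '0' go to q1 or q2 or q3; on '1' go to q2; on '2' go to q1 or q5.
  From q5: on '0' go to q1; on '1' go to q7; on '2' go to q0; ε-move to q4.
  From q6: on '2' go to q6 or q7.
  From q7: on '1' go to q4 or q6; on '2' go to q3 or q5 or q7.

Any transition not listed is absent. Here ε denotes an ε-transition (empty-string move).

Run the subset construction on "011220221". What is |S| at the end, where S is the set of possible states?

Start in {q0}.
Read '0': q0→{q0, q3, q6, q7}; union {q0, q3, q6, q7}; ε-closure = {q0, q3, q4, q5, q6, q7}.
Read '1': q0→{q1, q4, q5}, q3→{q0, q1, q3, q7}, q4→{q2}, q5→{q7}, q6→∅, q7→{q4, q6}; now {q0, q1, q2, q3, q4, q5, q6, q7}.
Read '1': q0→{q1, q4, q5}, q1→{q1, q2, q6}, q2→{q4, q6}, q3→{q0, q1, q3, q7}, q4→{q2}, q5→{q7}, q6→∅, q7→{q4, q6}; now {q0, q1, q2, q3, q4, q5, q6, q7}.
Read '2': q0→{q7}, q1→{q0, q4}, q2→{q4}, q3→{q3, q4}, q4→{q1, q5}, q5→{q0}, q6→{q6, q7}, q7→{q3, q5, q7}; now {q0, q1, q3, q4, q5, q6, q7}.
Read '2': q0→{q7}, q1→{q0, q4}, q3→{q3, q4}, q4→{q1, q5}, q5→{q0}, q6→{q6, q7}, q7→{q3, q5, q7}; now {q0, q1, q3, q4, q5, q6, q7}.
Read '0': q0→{q0, q3, q6, q7}, q1→{q2, q4}, q3→{q1}, q4→{q1, q2, q3}, q5→{q1}, q6→∅, q7→∅; union {q0, q1, q2, q3, q4, q6, q7}; ε-closure = {q0, q1, q2, q3, q4, q5, q6, q7}.
Read '2': q0→{q7}, q1→{q0, q4}, q2→{q4}, q3→{q3, q4}, q4→{q1, q5}, q5→{q0}, q6→{q6, q7}, q7→{q3, q5, q7}; now {q0, q1, q3, q4, q5, q6, q7}.
Read '2': q0→{q7}, q1→{q0, q4}, q3→{q3, q4}, q4→{q1, q5}, q5→{q0}, q6→{q6, q7}, q7→{q3, q5, q7}; now {q0, q1, q3, q4, q5, q6, q7}.
Read '1': q0→{q1, q4, q5}, q1→{q1, q2, q6}, q3→{q0, q1, q3, q7}, q4→{q2}, q5→{q7}, q6→∅, q7→{q4, q6}; now {q0, q1, q2, q3, q4, q5, q6, q7}.
That set has 8 states.

8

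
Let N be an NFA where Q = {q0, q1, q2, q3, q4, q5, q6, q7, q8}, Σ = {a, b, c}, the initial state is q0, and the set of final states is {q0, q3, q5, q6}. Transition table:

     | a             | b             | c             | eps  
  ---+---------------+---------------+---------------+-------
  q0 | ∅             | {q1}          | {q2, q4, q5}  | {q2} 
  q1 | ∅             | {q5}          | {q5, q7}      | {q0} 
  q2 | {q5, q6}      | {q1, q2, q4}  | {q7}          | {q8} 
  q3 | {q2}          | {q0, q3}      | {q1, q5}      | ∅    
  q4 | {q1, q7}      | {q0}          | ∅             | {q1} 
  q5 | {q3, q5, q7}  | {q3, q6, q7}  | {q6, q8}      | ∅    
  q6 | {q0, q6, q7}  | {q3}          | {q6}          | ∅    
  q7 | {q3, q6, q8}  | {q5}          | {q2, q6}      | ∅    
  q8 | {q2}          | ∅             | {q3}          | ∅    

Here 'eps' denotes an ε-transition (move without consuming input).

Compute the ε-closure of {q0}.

Begin with {q0}.
ε-move q0 → q2; add q2.
ε-move q2 → q8; add q8.

{q0, q2, q8}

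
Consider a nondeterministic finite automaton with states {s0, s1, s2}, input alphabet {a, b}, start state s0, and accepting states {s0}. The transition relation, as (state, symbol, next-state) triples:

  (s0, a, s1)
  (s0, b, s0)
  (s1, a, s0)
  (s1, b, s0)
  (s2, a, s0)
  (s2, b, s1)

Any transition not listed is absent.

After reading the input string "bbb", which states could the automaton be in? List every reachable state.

Start in {s0}.
Read 'b': {s0} → {s0}.
Read 'b': {s0} → {s0}.
Read 'b': {s0} → {s0}.

{s0}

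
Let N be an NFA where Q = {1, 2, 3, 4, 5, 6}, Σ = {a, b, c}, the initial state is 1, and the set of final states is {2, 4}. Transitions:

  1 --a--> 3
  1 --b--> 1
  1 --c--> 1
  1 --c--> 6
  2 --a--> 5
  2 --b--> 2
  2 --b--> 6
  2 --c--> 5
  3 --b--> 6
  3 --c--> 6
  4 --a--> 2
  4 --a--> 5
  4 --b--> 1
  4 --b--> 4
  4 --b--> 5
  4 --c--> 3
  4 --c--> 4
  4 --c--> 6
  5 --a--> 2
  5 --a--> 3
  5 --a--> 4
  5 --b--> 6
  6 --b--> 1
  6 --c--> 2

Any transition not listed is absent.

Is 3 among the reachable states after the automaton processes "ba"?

Start in {1}.
Read 'b': 1→{1}; now {1}.
Read 'a': 1→{3}; now {3}.
State 3 is in {3}.

Yes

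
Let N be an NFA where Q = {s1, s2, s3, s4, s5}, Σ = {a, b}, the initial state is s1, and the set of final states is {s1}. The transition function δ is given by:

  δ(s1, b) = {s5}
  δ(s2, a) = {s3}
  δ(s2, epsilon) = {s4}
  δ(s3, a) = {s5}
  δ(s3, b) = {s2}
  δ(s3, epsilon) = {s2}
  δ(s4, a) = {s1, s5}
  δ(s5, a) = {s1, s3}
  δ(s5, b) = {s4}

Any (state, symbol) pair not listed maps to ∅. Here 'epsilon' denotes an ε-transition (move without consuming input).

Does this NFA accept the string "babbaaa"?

Yes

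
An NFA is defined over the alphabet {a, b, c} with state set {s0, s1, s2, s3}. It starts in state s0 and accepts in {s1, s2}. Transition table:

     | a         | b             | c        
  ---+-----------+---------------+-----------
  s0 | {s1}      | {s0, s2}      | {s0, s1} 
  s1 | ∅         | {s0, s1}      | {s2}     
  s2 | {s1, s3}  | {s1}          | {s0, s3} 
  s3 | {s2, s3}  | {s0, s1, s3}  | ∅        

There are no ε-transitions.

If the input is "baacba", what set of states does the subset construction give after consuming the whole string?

{s1, s2, s3}

Start in {s0}.
Read 'b': s0→{s0, s2}; now {s0, s2}.
Read 'a': s0→{s1}, s2→{s1, s3}; now {s1, s3}.
Read 'a': s1→∅, s3→{s2, s3}; now {s2, s3}.
Read 'c': s2→{s0, s3}, s3→∅; now {s0, s3}.
Read 'b': s0→{s0, s2}, s3→{s0, s1, s3}; now {s0, s1, s2, s3}.
Read 'a': s0→{s1}, s1→∅, s2→{s1, s3}, s3→{s2, s3}; now {s1, s2, s3}.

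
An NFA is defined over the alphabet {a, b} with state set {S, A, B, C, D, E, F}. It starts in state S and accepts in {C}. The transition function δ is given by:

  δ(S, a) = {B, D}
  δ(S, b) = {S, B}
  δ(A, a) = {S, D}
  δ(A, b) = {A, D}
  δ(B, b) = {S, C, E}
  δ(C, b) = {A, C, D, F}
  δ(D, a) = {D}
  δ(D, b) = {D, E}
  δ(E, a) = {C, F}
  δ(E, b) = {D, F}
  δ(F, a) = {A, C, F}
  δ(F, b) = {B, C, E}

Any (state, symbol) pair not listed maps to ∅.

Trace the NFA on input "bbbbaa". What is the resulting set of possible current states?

Start in {S}.
Read 'b': {S} → {S, B}.
Read 'b': {S, B} → {S, B, C, E}.
Read 'b': {S, B, C, E} → {S, A, B, C, D, E, F}.
Read 'b': {S, A, B, C, D, E, F} → {S, A, B, C, D, E, F}.
Read 'a': {S, A, B, C, D, E, F} → {S, A, B, C, D, F}.
Read 'a': {S, A, B, C, D, F} → {S, A, B, C, D, F}.

{S, A, B, C, D, F}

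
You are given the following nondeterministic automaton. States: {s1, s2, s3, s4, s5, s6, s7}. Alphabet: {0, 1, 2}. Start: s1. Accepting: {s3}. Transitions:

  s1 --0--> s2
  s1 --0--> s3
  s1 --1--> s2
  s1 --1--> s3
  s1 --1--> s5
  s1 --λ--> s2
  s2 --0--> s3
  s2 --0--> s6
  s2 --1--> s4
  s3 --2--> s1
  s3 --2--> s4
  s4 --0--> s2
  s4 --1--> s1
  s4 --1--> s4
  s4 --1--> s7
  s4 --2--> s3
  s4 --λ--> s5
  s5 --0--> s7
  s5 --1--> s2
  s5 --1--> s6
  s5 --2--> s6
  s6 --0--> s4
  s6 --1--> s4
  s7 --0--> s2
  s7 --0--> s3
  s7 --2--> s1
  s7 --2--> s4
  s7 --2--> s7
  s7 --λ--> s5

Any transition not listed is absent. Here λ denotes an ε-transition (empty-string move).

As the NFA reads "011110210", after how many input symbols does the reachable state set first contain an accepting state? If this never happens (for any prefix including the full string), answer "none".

Start: ε-closure({s1}) = {s1, s2}.
Read '0': s1→{s2, s3}, s2→{s3, s6}; now {s2, s3, s6}.
None of the earlier sets intersect F, but {s2, s3, s6} does.

1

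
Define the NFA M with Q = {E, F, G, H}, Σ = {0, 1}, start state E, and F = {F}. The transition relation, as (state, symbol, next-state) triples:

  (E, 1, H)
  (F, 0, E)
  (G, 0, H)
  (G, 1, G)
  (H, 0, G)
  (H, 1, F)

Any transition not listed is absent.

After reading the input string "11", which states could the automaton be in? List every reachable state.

Start in {E}.
Read '1': {E} → {H}.
Read '1': {H} → {F}.

{F}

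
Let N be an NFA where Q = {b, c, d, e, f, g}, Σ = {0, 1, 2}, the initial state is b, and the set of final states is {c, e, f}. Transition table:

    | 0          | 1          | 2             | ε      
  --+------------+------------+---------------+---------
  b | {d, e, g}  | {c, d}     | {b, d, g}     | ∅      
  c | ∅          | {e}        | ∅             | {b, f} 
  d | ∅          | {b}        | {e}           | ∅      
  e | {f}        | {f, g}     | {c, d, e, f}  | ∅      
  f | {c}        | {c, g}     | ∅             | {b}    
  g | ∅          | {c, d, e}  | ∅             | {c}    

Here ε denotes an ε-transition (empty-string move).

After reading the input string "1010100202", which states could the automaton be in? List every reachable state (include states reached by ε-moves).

{b, c, d, e, f, g}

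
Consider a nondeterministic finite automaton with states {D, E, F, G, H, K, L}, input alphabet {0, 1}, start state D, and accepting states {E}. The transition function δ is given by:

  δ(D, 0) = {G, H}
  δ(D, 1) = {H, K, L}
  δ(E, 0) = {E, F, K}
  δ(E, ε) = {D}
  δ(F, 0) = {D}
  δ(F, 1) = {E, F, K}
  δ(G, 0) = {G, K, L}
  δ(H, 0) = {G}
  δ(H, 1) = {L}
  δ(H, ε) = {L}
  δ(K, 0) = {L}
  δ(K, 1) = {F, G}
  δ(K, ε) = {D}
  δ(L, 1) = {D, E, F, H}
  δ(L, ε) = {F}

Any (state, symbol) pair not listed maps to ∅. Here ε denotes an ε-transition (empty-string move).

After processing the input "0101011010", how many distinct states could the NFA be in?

7

Start in {D}.
Read '0': D→{G, H}; union {G, H}; ε-closure = {F, G, H, L}.
Read '1': F→{E, F, K}, G→∅, H→{L}, L→{D, E, F, H}; now {D, E, F, H, K, L}.
Read '0': D→{G, H}, E→{E, F, K}, F→{D}, H→{G}, K→{L}, L→∅; now {D, E, F, G, H, K, L}.
Read '1': D→{H, K, L}, E→∅, F→{E, F, K}, G→∅, H→{L}, K→{F, G}, L→{D, E, F, H}; now {D, E, F, G, H, K, L}.
Read '0': D→{G, H}, E→{E, F, K}, F→{D}, G→{G, K, L}, H→{G}, K→{L}, L→∅; now {D, E, F, G, H, K, L}.
Read '1': D→{H, K, L}, E→∅, F→{E, F, K}, G→∅, H→{L}, K→{F, G}, L→{D, E, F, H}; now {D, E, F, G, H, K, L}.
Read '1': D→{H, K, L}, E→∅, F→{E, F, K}, G→∅, H→{L}, K→{F, G}, L→{D, E, F, H}; now {D, E, F, G, H, K, L}.
Read '0': D→{G, H}, E→{E, F, K}, F→{D}, G→{G, K, L}, H→{G}, K→{L}, L→∅; now {D, E, F, G, H, K, L}.
Read '1': D→{H, K, L}, E→∅, F→{E, F, K}, G→∅, H→{L}, K→{F, G}, L→{D, E, F, H}; now {D, E, F, G, H, K, L}.
Read '0': D→{G, H}, E→{E, F, K}, F→{D}, G→{G, K, L}, H→{G}, K→{L}, L→∅; now {D, E, F, G, H, K, L}.
That set has 7 states.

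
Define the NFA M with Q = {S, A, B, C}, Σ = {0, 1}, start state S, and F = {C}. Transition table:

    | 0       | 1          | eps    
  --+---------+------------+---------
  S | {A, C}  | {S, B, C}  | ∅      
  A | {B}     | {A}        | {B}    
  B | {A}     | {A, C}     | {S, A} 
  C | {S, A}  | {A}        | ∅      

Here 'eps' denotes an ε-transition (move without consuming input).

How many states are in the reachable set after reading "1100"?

4

Start in {S}.
Read '1': S→{S, B, C}; union {S, B, C}; ε-closure = {S, A, B, C}.
Read '1': S→{S, B, C}, A→{A}, B→{A, C}, C→{A}; now {S, A, B, C}.
Read '0': S→{A, C}, A→{B}, B→{A}, C→{S, A}; now {S, A, B, C}.
Read '0': S→{A, C}, A→{B}, B→{A}, C→{S, A}; now {S, A, B, C}.
That set has 4 states.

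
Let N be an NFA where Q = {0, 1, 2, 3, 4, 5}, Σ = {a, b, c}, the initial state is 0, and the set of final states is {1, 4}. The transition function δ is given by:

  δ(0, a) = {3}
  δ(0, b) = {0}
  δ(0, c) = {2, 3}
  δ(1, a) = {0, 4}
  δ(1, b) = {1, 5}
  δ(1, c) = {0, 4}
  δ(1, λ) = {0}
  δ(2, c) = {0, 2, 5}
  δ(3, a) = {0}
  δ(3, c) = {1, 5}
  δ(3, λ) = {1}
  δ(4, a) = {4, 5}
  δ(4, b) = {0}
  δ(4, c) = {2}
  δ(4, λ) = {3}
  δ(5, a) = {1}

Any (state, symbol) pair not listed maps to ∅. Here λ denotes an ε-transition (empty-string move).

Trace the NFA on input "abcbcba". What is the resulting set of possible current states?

{0, 1, 3, 4}

Start in {0}.
Read 'a': 0→{3}; union {3}; ε-closure = {0, 1, 3}.
Read 'b': 0→{0}, 1→{1, 5}, 3→∅; now {0, 1, 5}.
Read 'c': 0→{2, 3}, 1→{0, 4}, 5→∅; union {0, 2, 3, 4}; ε-closure = {0, 1, 2, 3, 4}.
Read 'b': 0→{0}, 1→{1, 5}, 2→∅, 3→∅, 4→{0}; now {0, 1, 5}.
Read 'c': 0→{2, 3}, 1→{0, 4}, 5→∅; union {0, 2, 3, 4}; ε-closure = {0, 1, 2, 3, 4}.
Read 'b': 0→{0}, 1→{1, 5}, 2→∅, 3→∅, 4→{0}; now {0, 1, 5}.
Read 'a': 0→{3}, 1→{0, 4}, 5→{1}; now {0, 1, 3, 4}.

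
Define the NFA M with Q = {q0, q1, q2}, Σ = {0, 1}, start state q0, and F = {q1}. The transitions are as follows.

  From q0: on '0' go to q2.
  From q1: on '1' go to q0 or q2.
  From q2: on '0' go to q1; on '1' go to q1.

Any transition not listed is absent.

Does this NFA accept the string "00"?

Start in {q0}.
Read '0': q0→{q2}; now {q2}.
Read '0': q2→{q1}; now {q1}.
The final set {q1} contains the accepting state q1.

Yes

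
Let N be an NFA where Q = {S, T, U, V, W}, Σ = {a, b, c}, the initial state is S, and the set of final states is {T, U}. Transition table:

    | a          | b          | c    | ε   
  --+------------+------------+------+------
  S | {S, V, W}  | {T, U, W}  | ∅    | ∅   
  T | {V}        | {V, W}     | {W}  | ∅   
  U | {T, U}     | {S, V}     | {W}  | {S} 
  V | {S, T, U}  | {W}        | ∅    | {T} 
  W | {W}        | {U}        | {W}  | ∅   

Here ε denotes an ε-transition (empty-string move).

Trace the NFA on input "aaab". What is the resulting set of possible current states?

Start in {S}.
Read 'a': {S} → {S, T, V, W}.
Read 'a': {S, T, V, W} → {S, T, U, V, W}.
Read 'a': {S, T, U, V, W} → {S, T, U, V, W}.
Read 'b': {S, T, U, V, W} → {S, T, U, V, W}.

{S, T, U, V, W}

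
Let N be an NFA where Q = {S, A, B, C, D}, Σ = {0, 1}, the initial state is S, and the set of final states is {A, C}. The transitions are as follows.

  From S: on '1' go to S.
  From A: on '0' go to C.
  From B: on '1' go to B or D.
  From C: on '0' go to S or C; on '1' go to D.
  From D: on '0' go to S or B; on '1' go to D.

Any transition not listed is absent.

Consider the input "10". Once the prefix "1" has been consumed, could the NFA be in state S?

Yes

Start in {S}.
Read '1': {S} → {S}.
State S is in {S}.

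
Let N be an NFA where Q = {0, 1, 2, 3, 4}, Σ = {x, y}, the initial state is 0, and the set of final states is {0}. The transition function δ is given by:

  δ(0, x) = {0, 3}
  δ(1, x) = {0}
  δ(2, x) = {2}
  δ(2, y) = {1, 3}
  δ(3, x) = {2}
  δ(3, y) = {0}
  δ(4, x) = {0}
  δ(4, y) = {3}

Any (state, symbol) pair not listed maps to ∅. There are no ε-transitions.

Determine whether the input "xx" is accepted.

Yes

Start in {0}.
Read 'x': 0→{0, 3}; now {0, 3}.
Read 'x': 0→{0, 3}, 3→{2}; now {0, 2, 3}.
The final set {0, 2, 3} contains the accepting state 0.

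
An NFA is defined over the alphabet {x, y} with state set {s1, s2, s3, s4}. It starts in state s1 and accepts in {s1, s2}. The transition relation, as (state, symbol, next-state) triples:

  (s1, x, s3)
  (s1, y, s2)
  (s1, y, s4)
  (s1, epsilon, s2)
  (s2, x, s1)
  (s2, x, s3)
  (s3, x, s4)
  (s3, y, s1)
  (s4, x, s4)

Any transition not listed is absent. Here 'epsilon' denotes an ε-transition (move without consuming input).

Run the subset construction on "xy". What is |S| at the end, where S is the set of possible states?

3

Start: ε-closure({s1}) = {s1, s2}.
Read 'x': s1→{s3}, s2→{s1, s3}; union {s1, s3}; ε-closure = {s1, s2, s3}.
Read 'y': s1→{s2, s4}, s2→∅, s3→{s1}; now {s1, s2, s4}.
That set has 3 states.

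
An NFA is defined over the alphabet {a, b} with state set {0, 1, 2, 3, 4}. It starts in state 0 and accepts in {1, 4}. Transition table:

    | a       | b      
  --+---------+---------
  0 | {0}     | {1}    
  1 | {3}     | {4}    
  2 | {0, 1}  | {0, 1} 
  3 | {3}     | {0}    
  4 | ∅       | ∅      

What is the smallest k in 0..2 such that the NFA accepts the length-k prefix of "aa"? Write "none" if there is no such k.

none

Start in {0}.
Read 'a': 0→{0}; now {0}.
Read 'a': 0→{0}; now {0}.
No reachable set along the way intersects F.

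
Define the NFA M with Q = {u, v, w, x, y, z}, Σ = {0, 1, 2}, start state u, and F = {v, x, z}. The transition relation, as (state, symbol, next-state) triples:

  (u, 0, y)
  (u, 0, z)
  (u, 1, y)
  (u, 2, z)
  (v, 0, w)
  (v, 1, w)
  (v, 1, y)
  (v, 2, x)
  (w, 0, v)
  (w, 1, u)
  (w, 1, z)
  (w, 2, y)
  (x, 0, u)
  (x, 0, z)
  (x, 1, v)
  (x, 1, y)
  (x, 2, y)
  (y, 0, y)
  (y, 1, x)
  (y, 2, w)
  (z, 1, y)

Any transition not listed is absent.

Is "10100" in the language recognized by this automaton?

Start in {u}.
Read '1': u→{y}; now {y}.
Read '0': y→{y}; now {y}.
Read '1': y→{x}; now {x}.
Read '0': x→{u, z}; now {u, z}.
Read '0': u→{y, z}, z→∅; now {y, z}.
The final set {y, z} contains the accepting state z.

Yes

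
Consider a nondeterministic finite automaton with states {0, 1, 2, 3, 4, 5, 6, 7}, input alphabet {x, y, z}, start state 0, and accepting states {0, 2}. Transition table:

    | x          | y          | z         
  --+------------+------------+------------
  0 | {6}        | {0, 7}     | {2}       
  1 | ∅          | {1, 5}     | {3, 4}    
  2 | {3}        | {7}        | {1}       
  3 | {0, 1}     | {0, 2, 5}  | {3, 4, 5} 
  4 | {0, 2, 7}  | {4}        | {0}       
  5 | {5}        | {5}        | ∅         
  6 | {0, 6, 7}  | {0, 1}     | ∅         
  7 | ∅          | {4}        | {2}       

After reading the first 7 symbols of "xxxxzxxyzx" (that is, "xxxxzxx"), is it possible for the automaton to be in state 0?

Yes

Start in {0}.
Read 'x': 0→{6}; now {6}.
Read 'x': 6→{0, 6, 7}; now {0, 6, 7}.
Read 'x': 0→{6}, 6→{0, 6, 7}, 7→∅; now {0, 6, 7}.
Read 'x': 0→{6}, 6→{0, 6, 7}, 7→∅; now {0, 6, 7}.
Read 'z': 0→{2}, 6→∅, 7→{2}; now {2}.
Read 'x': 2→{3}; now {3}.
Read 'x': 3→{0, 1}; now {0, 1}.
State 0 is in {0, 1}.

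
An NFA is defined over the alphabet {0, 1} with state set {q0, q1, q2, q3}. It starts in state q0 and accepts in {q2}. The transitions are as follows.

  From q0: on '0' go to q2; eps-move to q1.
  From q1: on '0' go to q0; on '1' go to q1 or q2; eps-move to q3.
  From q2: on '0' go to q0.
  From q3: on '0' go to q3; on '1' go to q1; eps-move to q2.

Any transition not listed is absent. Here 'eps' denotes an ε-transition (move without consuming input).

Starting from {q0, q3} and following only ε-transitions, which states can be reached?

{q0, q1, q2, q3}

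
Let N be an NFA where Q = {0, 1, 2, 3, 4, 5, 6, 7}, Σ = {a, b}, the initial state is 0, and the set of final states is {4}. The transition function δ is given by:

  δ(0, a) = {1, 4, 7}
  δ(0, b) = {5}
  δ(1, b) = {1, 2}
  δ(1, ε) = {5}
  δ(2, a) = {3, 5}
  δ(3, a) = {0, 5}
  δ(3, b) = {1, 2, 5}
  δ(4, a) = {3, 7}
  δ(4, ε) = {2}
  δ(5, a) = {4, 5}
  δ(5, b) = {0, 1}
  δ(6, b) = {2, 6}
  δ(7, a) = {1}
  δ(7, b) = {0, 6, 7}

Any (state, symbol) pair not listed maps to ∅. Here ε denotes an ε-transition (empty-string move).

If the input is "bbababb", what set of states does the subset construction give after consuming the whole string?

{0, 1, 2, 5, 6, 7}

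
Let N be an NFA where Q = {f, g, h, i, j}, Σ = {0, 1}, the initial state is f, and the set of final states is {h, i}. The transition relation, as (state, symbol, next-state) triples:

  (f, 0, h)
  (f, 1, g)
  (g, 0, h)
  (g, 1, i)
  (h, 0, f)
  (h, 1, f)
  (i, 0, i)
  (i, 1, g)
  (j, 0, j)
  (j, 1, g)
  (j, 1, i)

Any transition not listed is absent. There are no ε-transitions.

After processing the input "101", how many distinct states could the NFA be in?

Start in {f}.
Read '1': f→{g}; now {g}.
Read '0': g→{h}; now {h}.
Read '1': h→{f}; now {f}.
That set has 1 state.

1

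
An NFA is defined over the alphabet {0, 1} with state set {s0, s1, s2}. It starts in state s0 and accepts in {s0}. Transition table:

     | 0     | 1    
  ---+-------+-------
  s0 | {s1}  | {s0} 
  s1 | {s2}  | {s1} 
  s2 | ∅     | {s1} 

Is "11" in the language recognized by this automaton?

Yes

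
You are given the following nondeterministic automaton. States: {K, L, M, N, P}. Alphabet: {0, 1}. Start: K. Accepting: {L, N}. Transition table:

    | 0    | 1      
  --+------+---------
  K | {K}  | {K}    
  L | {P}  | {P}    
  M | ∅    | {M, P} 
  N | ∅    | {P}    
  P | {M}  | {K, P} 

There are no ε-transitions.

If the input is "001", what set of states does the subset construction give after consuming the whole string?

{K}

Start in {K}.
Read '0': {K} → {K}.
Read '0': {K} → {K}.
Read '1': {K} → {K}.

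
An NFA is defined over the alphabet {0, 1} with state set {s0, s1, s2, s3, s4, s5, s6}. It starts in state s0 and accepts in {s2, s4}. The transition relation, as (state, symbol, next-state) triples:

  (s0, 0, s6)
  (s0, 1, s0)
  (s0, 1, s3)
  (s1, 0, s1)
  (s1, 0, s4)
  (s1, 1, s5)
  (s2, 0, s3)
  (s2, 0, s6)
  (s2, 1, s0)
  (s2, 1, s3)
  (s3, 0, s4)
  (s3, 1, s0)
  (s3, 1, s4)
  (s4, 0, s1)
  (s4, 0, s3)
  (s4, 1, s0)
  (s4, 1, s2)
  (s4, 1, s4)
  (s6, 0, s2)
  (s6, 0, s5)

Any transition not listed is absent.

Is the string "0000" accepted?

Start in {s0}.
Read '0': s0→{s6}; now {s6}.
Read '0': s6→{s2, s5}; now {s2, s5}.
Read '0': s2→{s3, s6}, s5→∅; now {s3, s6}.
Read '0': s3→{s4}, s6→{s2, s5}; now {s2, s4, s5}.
The final set {s2, s4, s5} contains the accepting states s2, s4.

Yes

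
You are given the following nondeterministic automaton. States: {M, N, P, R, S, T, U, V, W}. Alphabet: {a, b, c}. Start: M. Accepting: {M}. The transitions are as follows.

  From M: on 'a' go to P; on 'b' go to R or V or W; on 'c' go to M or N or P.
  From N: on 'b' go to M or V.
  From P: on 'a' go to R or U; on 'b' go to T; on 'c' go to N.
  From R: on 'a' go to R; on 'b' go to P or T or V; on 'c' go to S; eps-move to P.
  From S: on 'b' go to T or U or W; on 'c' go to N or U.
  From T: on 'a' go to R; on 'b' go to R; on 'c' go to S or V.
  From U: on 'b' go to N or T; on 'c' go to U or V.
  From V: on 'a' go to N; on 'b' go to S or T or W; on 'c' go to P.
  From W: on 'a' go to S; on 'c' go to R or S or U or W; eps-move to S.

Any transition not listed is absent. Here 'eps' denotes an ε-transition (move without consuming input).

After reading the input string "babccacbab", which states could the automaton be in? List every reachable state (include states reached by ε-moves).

Start in {M}.
Read 'b': {M} → {P, R, S, V, W}.
Read 'a': {P, R, S, V, W} → {N, P, R, S, U}.
Read 'b': {N, P, R, S, U} → {M, N, P, S, T, U, V, W}.
Read 'c': {M, N, P, S, T, U, V, W} → {M, N, P, R, S, U, V, W}.
Read 'c': {M, N, P, R, S, U, V, W} → {M, N, P, R, S, U, V, W}.
Read 'a': {M, N, P, R, S, U, V, W} → {N, P, R, S, U}.
Read 'c': {N, P, R, S, U} → {N, S, U, V}.
Read 'b': {N, S, U, V} → {M, N, S, T, U, V, W}.
Read 'a': {M, N, S, T, U, V, W} → {N, P, R, S}.
Read 'b': {N, P, R, S} → {M, P, S, T, U, V, W}.

{M, P, S, T, U, V, W}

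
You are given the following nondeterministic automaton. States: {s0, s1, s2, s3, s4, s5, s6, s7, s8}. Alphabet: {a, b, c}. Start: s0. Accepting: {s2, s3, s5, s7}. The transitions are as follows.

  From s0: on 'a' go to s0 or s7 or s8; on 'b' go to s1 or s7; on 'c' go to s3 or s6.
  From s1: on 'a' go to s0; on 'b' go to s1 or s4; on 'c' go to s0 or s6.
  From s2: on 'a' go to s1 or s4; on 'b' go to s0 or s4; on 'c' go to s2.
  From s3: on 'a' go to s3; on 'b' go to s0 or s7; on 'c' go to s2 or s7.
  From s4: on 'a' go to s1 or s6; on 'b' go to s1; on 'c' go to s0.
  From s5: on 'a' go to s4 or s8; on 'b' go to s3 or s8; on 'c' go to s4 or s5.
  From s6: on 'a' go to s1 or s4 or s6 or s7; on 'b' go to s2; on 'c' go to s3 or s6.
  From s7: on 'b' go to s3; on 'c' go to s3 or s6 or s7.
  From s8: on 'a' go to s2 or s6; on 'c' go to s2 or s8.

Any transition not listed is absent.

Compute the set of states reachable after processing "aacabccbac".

Start in {s0}.
Read 'a': {s0} → {s0, s7, s8}.
Read 'a': {s0, s7, s8} → {s0, s2, s6, s7, s8}.
Read 'c': {s0, s2, s6, s7, s8} → {s2, s3, s6, s7, s8}.
Read 'a': {s2, s3, s6, s7, s8} → {s1, s2, s3, s4, s6, s7}.
Read 'b': {s1, s2, s3, s4, s6, s7} → {s0, s1, s2, s3, s4, s7}.
Read 'c': {s0, s1, s2, s3, s4, s7} → {s0, s2, s3, s6, s7}.
Read 'c': {s0, s2, s3, s6, s7} → {s2, s3, s6, s7}.
Read 'b': {s2, s3, s6, s7} → {s0, s2, s3, s4, s7}.
Read 'a': {s0, s2, s3, s4, s7} → {s0, s1, s3, s4, s6, s7, s8}.
Read 'c': {s0, s1, s3, s4, s6, s7, s8} → {s0, s2, s3, s6, s7, s8}.

{s0, s2, s3, s6, s7, s8}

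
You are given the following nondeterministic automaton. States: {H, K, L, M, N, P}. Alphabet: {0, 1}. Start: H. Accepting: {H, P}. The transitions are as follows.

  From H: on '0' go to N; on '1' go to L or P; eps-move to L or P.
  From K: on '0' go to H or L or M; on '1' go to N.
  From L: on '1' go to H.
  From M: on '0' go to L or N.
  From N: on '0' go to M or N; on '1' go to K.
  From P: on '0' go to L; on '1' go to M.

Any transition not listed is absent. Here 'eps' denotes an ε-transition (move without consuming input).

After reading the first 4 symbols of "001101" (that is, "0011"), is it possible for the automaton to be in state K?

No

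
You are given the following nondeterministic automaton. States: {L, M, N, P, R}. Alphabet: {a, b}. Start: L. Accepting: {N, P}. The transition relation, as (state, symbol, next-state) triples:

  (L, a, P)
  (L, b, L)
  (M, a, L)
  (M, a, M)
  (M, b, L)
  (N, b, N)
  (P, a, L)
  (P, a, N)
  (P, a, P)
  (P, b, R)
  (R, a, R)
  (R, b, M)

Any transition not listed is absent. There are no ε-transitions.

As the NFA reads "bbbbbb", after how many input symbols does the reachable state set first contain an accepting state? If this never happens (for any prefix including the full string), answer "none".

Start in {L}.
Read 'b': L→{L}; now {L}.
Read 'b': L→{L}; now {L}.
Read 'b': L→{L}; now {L}.
Read 'b': L→{L}; now {L}.
Read 'b': L→{L}; now {L}.
Read 'b': L→{L}; now {L}.
No reachable set along the way intersects F.

none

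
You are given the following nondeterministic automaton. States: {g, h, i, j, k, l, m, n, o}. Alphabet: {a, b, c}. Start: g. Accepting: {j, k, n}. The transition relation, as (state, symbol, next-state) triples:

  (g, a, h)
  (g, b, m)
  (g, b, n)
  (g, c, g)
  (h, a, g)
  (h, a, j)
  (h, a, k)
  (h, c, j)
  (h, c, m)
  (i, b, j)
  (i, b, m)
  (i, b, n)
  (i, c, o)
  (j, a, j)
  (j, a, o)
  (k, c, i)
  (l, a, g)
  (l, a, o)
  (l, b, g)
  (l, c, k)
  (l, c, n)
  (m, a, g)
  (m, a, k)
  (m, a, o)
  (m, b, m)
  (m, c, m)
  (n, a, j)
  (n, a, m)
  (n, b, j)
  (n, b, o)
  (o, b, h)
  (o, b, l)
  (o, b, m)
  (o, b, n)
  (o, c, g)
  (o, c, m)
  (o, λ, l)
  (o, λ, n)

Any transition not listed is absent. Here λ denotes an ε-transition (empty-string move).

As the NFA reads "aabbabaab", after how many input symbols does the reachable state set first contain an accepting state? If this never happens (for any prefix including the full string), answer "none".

2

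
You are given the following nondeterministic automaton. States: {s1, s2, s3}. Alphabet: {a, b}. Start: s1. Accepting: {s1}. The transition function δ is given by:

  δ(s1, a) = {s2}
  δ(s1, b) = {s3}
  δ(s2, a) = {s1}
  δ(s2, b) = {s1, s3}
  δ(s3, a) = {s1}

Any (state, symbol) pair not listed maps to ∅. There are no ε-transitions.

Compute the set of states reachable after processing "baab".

{s1, s3}

Start in {s1}.
Read 'b': s1→{s3}; now {s3}.
Read 'a': s3→{s1}; now {s1}.
Read 'a': s1→{s2}; now {s2}.
Read 'b': s2→{s1, s3}; now {s1, s3}.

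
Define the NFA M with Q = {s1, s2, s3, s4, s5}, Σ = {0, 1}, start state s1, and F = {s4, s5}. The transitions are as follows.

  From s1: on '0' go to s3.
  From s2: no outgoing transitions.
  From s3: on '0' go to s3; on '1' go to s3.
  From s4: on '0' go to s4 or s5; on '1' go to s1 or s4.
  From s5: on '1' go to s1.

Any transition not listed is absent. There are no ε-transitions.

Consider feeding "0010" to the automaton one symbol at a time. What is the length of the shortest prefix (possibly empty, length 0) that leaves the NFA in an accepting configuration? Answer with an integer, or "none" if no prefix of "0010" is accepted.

none

Start in {s1}.
Read '0': s1→{s3}; now {s3}.
Read '0': s3→{s3}; now {s3}.
Read '1': s3→{s3}; now {s3}.
Read '0': s3→{s3}; now {s3}.
No reachable set along the way intersects F.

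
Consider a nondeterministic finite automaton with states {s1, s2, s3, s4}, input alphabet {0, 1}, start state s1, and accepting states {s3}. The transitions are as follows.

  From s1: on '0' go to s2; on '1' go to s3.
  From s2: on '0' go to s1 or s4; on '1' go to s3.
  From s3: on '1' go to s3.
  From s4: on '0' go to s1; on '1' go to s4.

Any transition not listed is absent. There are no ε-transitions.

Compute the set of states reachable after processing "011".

{s3}

Start in {s1}.
Read '0': s1→{s2}; now {s2}.
Read '1': s2→{s3}; now {s3}.
Read '1': s3→{s3}; now {s3}.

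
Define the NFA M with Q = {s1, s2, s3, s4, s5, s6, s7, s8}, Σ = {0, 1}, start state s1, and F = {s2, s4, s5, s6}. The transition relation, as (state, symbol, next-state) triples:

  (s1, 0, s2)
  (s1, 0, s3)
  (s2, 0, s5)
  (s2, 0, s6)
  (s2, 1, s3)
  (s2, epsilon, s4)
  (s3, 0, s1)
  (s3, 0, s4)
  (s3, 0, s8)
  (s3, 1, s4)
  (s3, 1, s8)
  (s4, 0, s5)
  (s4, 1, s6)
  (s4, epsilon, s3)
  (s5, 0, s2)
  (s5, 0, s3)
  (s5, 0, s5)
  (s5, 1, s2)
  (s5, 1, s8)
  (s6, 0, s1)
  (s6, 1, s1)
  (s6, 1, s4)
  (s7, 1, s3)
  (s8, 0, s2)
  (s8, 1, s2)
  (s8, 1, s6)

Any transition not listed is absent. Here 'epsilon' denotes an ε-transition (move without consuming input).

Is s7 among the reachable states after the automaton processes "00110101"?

Start in {s1}.
Read '0': {s1} → {s2, s3, s4}.
Read '0': {s2, s3, s4} → {s1, s3, s4, s5, s6, s8}.
Read '1': {s1, s3, s4, s5, s6, s8} → {s1, s2, s3, s4, s6, s8}.
Read '1': {s1, s2, s3, s4, s6, s8} → {s1, s2, s3, s4, s6, s8}.
Read '0': {s1, s2, s3, s4, s6, s8} → {s1, s2, s3, s4, s5, s6, s8}.
Read '1': {s1, s2, s3, s4, s5, s6, s8} → {s1, s2, s3, s4, s6, s8}.
Read '0': {s1, s2, s3, s4, s6, s8} → {s1, s2, s3, s4, s5, s6, s8}.
Read '1': {s1, s2, s3, s4, s5, s6, s8} → {s1, s2, s3, s4, s6, s8}.
State s7 is not in {s1, s2, s3, s4, s6, s8}.

No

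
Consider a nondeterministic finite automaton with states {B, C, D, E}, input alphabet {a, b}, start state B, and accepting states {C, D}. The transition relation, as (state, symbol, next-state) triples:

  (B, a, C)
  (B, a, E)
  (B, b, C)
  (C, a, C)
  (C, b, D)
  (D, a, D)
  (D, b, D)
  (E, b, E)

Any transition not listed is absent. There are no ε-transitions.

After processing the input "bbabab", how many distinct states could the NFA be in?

Start in {B}.
Read 'b': B→{C}; now {C}.
Read 'b': C→{D}; now {D}.
Read 'a': D→{D}; now {D}.
Read 'b': D→{D}; now {D}.
Read 'a': D→{D}; now {D}.
Read 'b': D→{D}; now {D}.
That set has 1 state.

1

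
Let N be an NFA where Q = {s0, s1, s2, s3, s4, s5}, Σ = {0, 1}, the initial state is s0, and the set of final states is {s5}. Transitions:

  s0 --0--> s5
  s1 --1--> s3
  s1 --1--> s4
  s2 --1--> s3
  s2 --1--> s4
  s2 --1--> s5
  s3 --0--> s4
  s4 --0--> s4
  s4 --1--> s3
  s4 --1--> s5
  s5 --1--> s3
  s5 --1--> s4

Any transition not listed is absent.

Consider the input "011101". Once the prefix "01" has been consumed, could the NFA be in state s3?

Yes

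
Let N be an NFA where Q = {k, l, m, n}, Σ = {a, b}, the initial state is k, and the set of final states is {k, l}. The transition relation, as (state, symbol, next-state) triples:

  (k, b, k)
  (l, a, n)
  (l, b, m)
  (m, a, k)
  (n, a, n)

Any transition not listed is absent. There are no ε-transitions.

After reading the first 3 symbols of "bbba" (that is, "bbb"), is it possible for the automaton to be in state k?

Yes

Start in {k}.
Read 'b': k→{k}; now {k}.
Read 'b': k→{k}; now {k}.
Read 'b': k→{k}; now {k}.
State k is in {k}.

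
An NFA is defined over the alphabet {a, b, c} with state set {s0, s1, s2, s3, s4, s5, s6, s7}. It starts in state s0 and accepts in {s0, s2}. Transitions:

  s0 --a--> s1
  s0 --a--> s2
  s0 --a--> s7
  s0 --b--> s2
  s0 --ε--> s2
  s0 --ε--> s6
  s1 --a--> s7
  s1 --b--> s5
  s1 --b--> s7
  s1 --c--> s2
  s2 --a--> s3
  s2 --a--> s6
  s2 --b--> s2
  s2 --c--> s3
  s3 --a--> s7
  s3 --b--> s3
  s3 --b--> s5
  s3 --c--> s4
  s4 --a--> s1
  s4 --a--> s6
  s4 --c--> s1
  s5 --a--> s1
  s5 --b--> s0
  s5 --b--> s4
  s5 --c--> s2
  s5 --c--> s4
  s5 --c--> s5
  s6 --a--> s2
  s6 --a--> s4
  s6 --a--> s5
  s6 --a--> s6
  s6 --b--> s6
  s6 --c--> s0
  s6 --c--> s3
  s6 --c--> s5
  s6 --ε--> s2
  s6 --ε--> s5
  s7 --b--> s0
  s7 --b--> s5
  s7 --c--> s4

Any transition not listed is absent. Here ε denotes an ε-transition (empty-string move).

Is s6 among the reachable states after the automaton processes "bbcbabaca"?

Yes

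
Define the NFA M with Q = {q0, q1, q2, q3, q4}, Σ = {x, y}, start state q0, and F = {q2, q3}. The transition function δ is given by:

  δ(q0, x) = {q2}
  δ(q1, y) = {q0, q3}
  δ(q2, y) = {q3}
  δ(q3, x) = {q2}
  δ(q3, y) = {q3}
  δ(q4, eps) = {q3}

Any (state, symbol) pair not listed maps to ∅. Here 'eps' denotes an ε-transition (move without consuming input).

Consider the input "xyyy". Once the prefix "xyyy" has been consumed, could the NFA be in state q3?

Start in {q0}.
Read 'x': q0→{q2}; now {q2}.
Read 'y': q2→{q3}; now {q3}.
Read 'y': q3→{q3}; now {q3}.
Read 'y': q3→{q3}; now {q3}.
State q3 is in {q3}.

Yes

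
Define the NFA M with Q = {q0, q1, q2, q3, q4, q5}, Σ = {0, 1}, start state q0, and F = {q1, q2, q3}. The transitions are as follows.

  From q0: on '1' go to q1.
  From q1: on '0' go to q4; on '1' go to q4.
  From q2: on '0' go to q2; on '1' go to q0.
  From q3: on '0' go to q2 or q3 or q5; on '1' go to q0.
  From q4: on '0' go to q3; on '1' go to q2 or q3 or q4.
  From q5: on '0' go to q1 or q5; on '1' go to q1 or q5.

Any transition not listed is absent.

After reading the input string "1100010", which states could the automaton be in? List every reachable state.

Start in {q0}.
Read '1': q0→{q1}; now {q1}.
Read '1': q1→{q4}; now {q4}.
Read '0': q4→{q3}; now {q3}.
Read '0': q3→{q2, q3, q5}; now {q2, q3, q5}.
Read '0': q2→{q2}, q3→{q2, q3, q5}, q5→{q1, q5}; now {q1, q2, q3, q5}.
Read '1': q1→{q4}, q2→{q0}, q3→{q0}, q5→{q1, q5}; now {q0, q1, q4, q5}.
Read '0': q0→∅, q1→{q4}, q4→{q3}, q5→{q1, q5}; now {q1, q3, q4, q5}.

{q1, q3, q4, q5}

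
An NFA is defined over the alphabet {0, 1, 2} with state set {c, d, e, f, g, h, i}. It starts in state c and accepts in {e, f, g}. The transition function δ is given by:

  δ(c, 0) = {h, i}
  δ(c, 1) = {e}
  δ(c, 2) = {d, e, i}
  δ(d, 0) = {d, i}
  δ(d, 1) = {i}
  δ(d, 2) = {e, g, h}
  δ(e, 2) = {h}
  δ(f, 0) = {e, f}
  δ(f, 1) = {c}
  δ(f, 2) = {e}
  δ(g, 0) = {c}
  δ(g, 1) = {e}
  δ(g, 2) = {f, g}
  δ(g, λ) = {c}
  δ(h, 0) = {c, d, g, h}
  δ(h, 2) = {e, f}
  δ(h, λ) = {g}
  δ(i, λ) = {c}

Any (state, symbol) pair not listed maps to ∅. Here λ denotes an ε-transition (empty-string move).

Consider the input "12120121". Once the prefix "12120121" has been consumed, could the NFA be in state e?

Start in {c}.
Read '1': c→{e}; now {e}.
Read '2': e→{h}; union {h}; ε-closure = {c, g, h}.
Read '1': c→{e}, g→{e}, h→∅; now {e}.
Read '2': e→{h}; union {h}; ε-closure = {c, g, h}.
Read '0': c→{h, i}, g→{c}, h→{c, d, g, h}; now {c, d, g, h, i}.
Read '1': c→{e}, d→{i}, g→{e}, h→∅, i→∅; union {e, i}; ε-closure = {c, e, i}.
Read '2': c→{d, e, i}, e→{h}, i→∅; union {d, e, h, i}; ε-closure = {c, d, e, g, h, i}.
Read '1': c→{e}, d→{i}, e→∅, g→{e}, h→∅, i→∅; union {e, i}; ε-closure = {c, e, i}.
State e is in {c, e, i}.

Yes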